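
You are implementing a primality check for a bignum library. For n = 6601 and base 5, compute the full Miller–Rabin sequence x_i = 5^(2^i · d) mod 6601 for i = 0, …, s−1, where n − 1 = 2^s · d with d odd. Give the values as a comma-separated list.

3863, 4509, 1

n − 1 = 6600 = 2^3 · 825, so s = 3 and d = 825.
x_0 = 5^825 mod 6601 = 3863.
x_1 = 3863^2 mod 6601 = 4509.
x_2 = 4509^2 mod 6601 = 1.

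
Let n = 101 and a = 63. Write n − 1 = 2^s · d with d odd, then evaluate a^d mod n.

n − 1 = 100 = 2^2 · 25, so s = 2 and d = 25.
Repeated squaring mod 101: 63^1 ≡ 63, 63^2 ≡ 30, 63^4 ≡ 92, 63^8 ≡ 81, 63^16 ≡ 97.
25 = 16 + 8 + 1, so 63^25 ≡ 97·81·63 ≡ 91 (mod 101).

91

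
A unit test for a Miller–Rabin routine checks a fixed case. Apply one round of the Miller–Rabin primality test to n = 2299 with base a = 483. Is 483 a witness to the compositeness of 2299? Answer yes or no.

no

n − 1 = 2298 = 2^1 · 1149, so s = 1 and d = 1149.
Repeated squaring mod 2299: 483^1 ≡ 483, 483^2 ≡ 1090, 483^4 ≡ 1816, 483^8 ≡ 1090, 483^16 ≡ 1816, 483^32 ≡ 1090, 483^64 ≡ 1816, 483^128 ≡ 1090, 483^256 ≡ 1816, 483^512 ≡ 1090, 483^1024 ≡ 1816.
1149 = 1024 + 64 + 32 + 16 + 8 + 4 + 1, so 483^1149 ≡ 1816·1816·1090·1816·1090·1816·483 ≡ 2298 (mod 2299).
x_0 = 483^1149 mod 2299 = 2298.
x_0 = 2298 ≡ −1, so 483 is not a witness.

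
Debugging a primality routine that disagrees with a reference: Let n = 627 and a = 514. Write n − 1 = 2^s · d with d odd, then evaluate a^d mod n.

457

n − 1 = 626 = 2^1 · 313, so s = 1 and d = 313.
By repeated squaring, 514^313 ≡ 457 (mod 627).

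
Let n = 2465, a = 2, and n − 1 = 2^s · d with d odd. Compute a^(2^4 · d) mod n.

1

n − 1 = 2464 = 2^5 · 77, so s = 5 and d = 77.
x_0 = 2^77 mod 2465 = 1902.
x_1 = 1902^2 mod 2465 = 1449.
x_2 = 1449^2 mod 2465 = 1886.
x_3 = 1886^2 mod 2465 = 1.
x_4 = 1^2 mod 2465 = 1.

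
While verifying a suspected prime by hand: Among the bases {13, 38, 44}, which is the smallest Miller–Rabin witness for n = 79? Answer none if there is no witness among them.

none

n − 1 = 78 = 2^1 · 39, so s = 1 and d = 39.
Base 13: x_0 = 13^39 mod 79 = 1. x_0 = 1, so 13 is not a witness.
Base 38: x_0 = 38^39 mod 79 = 1. x_0 = 1, so 38 is not a witness.
Base 44: x_0 = 44^39 mod 79 = 1. x_0 = 1, so 44 is not a witness.
No listed base is a witness for 79.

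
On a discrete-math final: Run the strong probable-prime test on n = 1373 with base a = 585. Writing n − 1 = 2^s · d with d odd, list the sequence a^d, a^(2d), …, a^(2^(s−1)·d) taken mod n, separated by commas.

1, 1

n − 1 = 1372 = 2^2 · 343, so s = 2 and d = 343.
x_0 = 585^343 mod 1373 = 1.
x_1 = 1^2 mod 1373 = 1.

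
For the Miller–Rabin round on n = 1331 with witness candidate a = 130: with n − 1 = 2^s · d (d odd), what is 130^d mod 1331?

848

n − 1 = 1330 = 2^1 · 665, so s = 1 and d = 665.
Repeated squaring mod 1331: 130^1 ≡ 130, 130^2 ≡ 928, 130^4 ≡ 27, 130^8 ≡ 729, 130^16 ≡ 372, 130^32 ≡ 1291, 130^64 ≡ 269, 130^128 ≡ 487, 130^256 ≡ 251, 130^512 ≡ 444.
665 = 512 + 128 + 16 + 8 + 1, so 130^665 ≡ 444·487·372·729·130 ≡ 848 (mod 1331).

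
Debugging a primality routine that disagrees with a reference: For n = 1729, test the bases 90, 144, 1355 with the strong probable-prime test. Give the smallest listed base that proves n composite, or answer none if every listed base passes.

n − 1 = 1728 = 2^6 · 27, so s = 6 and d = 27.
Base 90: x_0 = 90^27 mod 1729 = 1728. x_0 = 1728 ≡ −1, so 90 is not a witness.
Base 144: x_0 = 144^27 mod 1729 = 1. x_0 = 1, so 144 is not a witness.
Base 1355: x_0 = 1355^27 mod 1729 = 1. x_0 = 1, so 1355 is not a witness.
No listed base is a witness for 1729.

none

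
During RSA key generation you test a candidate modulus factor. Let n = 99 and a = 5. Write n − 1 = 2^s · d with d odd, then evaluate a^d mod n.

n − 1 = 98 = 2^1 · 49, so s = 1 and d = 49.
By repeated squaring, 5^49 ≡ 86 (mod 99).

86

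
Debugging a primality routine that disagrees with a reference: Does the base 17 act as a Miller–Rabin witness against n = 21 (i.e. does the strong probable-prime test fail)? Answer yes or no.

n − 1 = 20 = 2^2 · 5, so s = 2 and d = 5.
x_0 = 17^5 mod 21 = 5.
x_0 is neither 1 nor 20, so continue squaring.
x_1 = 5^2 mod 21 = 4.
Reached i = s−1 = 1 without hitting −1: 17 is a Miller–Rabin witness and 21 is composite.

yes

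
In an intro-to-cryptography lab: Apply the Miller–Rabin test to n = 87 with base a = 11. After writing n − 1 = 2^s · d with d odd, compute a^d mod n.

n − 1 = 86 = 2^1 · 43, so s = 1 and d = 43.
11^43 mod 87 = 47.

47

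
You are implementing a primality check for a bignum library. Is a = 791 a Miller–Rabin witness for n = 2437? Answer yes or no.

no

n − 1 = 2436 = 2^2 · 609, so s = 2 and d = 609.
x_0 = 791^609 mod 2437 = 2436.
x_0 = 2436 ≡ −1, so 791 is not a witness.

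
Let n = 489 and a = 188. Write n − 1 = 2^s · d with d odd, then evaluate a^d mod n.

n − 1 = 488 = 2^3 · 61, so s = 3 and d = 61.
188^61 mod 489 = 185.

185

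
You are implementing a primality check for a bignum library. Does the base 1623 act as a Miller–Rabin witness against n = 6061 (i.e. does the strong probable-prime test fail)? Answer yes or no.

n − 1 = 6060 = 2^2 · 1515, so s = 2 and d = 1515.
x_0 = 1623^1515 mod 6061 = 6060.
x_0 = 6060 ≡ −1, so 1623 is not a witness.

no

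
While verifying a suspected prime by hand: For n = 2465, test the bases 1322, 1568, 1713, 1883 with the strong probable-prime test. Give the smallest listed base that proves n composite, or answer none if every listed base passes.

n − 1 = 2464 = 2^5 · 77, so s = 5 and d = 77.
Base 1322: x_0 = 1322^77 mod 2465 = 1322. x_0 is neither 1 nor 2464, so continue squaring. x_1 = 1322^2 mod 2465 = 2464. x_1 ≡ −1, so 1322 is not a witness.
Base 1568: x_0 = 1568^77 mod 2465 = 2163. x_0 is neither 1 nor 2464, so continue squaring. x_1 = 2163^2 mod 2465 = 2464. x_1 ≡ −1, so 1568 is not a witness.
Base 1713: x_0 = 1713^77 mod 2465 = 2308. x_0 is neither 1 nor 2464, so continue squaring. x_1 = 2308^2 mod 2465 = 2464. x_1 ≡ −1, so 1713 is not a witness.
Base 1883: x_0 = 1883^77 mod 2465 = 1288. x_0 is neither 1 nor 2464, so continue squaring. x_1 = 1288^2 mod 2465 = 2464. x_1 ≡ −1, so 1883 is not a witness.
No listed base is a witness for 2465.

none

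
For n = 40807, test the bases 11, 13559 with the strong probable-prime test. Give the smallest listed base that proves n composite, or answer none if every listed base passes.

11

n − 1 = 40806 = 2^1 · 20403, so s = 1 and d = 20403.
Base 11: x_0 = 11^20403 mod 40807 = 9261. x_0 ∉ {1, 40806} and s = 1, so 11 is a Miller–Rabin witness and 40807 is composite.
Base 13559: x_0 = 13559^20403 mod 40807 = 19318. x_0 ∉ {1, 40806} and s = 1, so 13559 is a Miller–Rabin witness and 40807 is composite.
The smallest witness among the given bases is 11.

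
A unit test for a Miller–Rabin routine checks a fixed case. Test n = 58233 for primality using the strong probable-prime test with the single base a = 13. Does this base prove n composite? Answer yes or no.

yes

n − 1 = 58232 = 2^3 · 7279, so s = 3 and d = 7279.
x_0 = 13^7279 mod 58233 = 20236.
x_0 is neither 1 nor 58232, so continue squaring.
x_1 = 20236^2 mod 58233 = 1240.
x_2 = 1240^2 mod 58233 = 23542.
Reached i = s−1 = 2 without hitting −1: 13 is a Miller–Rabin witness and 58233 is composite.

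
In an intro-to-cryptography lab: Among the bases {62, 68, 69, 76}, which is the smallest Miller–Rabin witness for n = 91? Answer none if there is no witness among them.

n − 1 = 90 = 2^1 · 45, so s = 1 and d = 45.
Base 62: x_0 = 62^45 mod 91 = 90. x_0 = 90 ≡ −1, so 62 is not a witness.
Base 68: x_0 = 68^45 mod 91 = 27. x_0 ∉ {1, 90} and s = 1, so 68 is a Miller–Rabin witness and 91 is composite.
Base 69: x_0 = 69^45 mod 91 = 90. x_0 = 90 ≡ −1, so 69 is not a witness.
Base 76: x_0 = 76^45 mod 91 = 34. x_0 ∉ {1, 90} and s = 1, so 76 is a Miller–Rabin witness and 91 is composite.
The smallest witness among the given bases is 68.

68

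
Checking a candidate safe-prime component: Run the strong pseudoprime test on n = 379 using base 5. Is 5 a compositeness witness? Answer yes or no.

n − 1 = 378 = 2^1 · 189, so s = 1 and d = 189.
x_0 = 5^189 mod 379 = 1.
x_0 = 1, so 5 is not a witness.

no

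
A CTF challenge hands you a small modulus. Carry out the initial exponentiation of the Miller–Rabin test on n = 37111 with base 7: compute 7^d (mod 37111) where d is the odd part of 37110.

25038

n − 1 = 37110 = 2^1 · 18555, so s = 1 and d = 18555.
Repeated squaring mod 37111: 7^1 ≡ 7, 7^2 ≡ 49, 7^4 ≡ 2401, 7^8 ≡ 12596, 7^16 ≡ 9691, 7^32 ≡ 24651, 7^64 ≡ 16287, 7^128 ≡ 34052, 7^256 ≡ 5509, 7^512 ≡ 29394, 7^1024 ≡ 26045, 7^2048 ≡ 27167, 7^4096 ≡ 19432, 7^8192 ≡ 35310, 7^16384 ≡ 14944.
18555 = 16384 + 2048 + 64 + 32 + 16 + 8 + 2 + 1, so 7^18555 ≡ 14944·27167·16287·24651·9691·12596·49·7 ≡ 25038 (mod 37111).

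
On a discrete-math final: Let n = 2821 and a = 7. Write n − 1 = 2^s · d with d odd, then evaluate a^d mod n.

n − 1 = 2820 = 2^2 · 705, so s = 2 and d = 705.
Repeated squaring mod 2821: 7^1 ≡ 7, 7^2 ≡ 49, 7^4 ≡ 2401, 7^8 ≡ 1498, 7^16 ≡ 1309, 7^32 ≡ 1134, 7^64 ≡ 2401, 7^128 ≡ 1498, 7^256 ≡ 1309, 7^512 ≡ 1134.
705 = 512 + 128 + 64 + 1, so 7^705 ≡ 1134·1498·2401·7 ≡ 931 (mod 2821).

931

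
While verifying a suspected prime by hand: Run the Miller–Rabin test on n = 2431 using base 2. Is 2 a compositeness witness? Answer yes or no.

yes

n − 1 = 2430 = 2^1 · 1215, so s = 1 and d = 1215.
x_0 = 2^1215 mod 2431 = 1165.
x_0 ∉ {1, 2430} and s = 1, so 2 is a Miller–Rabin witness and 2431 is composite.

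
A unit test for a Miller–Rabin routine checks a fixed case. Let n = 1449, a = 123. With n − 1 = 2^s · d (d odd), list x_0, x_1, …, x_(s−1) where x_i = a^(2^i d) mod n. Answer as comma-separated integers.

n − 1 = 1448 = 2^3 · 181, so s = 3 and d = 181.
x_0 = 123^181 mod 1449 = 522.
x_1 = 522^2 mod 1449 = 72.
x_2 = 72^2 mod 1449 = 837.

522, 72, 837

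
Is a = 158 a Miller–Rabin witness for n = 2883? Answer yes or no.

n − 1 = 2882 = 2^1 · 1441, so s = 1 and d = 1441.
x_0 = 158^1441 mod 2883 = 2297.
x_0 ∉ {1, 2882} and s = 1, so 158 is a Miller–Rabin witness and 2883 is composite.

yes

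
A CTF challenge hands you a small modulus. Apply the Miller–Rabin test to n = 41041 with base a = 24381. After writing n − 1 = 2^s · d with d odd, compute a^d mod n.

31010

n − 1 = 41040 = 2^4 · 2565, so s = 4 and d = 2565.
Repeated squaring mod 41041: 24381^1 ≡ 24381, 24381^2 ≡ 36358, 24381^4 ≡ 14595, 24381^8 ≡ 11235, 24381^16 ≡ 24150, 24381^32 ≡ 29890, 24381^64 ≡ 31612, 24381^128 ≡ 11235, 24381^256 ≡ 24150, 24381^512 ≡ 29890, 24381^1024 ≡ 31612, 24381^2048 ≡ 11235.
2565 = 2048 + 512 + 4 + 1, so 24381^2565 ≡ 11235·29890·14595·24381 ≡ 31010 (mod 41041).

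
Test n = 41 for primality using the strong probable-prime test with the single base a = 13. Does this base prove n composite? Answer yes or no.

n − 1 = 40 = 2^3 · 5, so s = 3 and d = 5.
Repeated squaring mod 41: 13^1 ≡ 13, 13^2 ≡ 5, 13^4 ≡ 25.
5 = 4 + 1, so 13^5 ≡ 25·13 ≡ 38 (mod 41).
x_0 = 13^5 mod 41 = 38.
x_0 is neither 1 nor 40, so continue squaring.
x_1 = 38^2 mod 41 = 9.
x_2 = 9^2 mod 41 = 40.
x_2 ≡ −1, so 13 is not a witness.

no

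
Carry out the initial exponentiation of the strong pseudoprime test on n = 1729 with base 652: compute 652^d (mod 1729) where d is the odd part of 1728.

1464

n − 1 = 1728 = 2^6 · 27, so s = 6 and d = 27.
Repeated squaring mod 1729: 652^1 ≡ 652, 652^2 ≡ 1499, 652^4 ≡ 1030, 652^8 ≡ 1023, 652^16 ≡ 484.
27 = 16 + 8 + 2 + 1, so 652^27 ≡ 484·1023·1499·652 ≡ 1464 (mod 1729).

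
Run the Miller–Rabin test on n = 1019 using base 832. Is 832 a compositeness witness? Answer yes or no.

n − 1 = 1018 = 2^1 · 509, so s = 1 and d = 509.
x_0 = 832^509 mod 1019 = 1018.
x_0 = 1018 ≡ −1, so 832 is not a witness.

no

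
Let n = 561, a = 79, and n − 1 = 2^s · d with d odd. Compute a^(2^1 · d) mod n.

331

n − 1 = 560 = 2^4 · 35, so s = 4 and d = 35.
Repeated squaring mod 561: 79^1 ≡ 79, 79^2 ≡ 70, 79^4 ≡ 412, 79^8 ≡ 322, 79^16 ≡ 460, 79^32 ≡ 103.
35 = 32 + 2 + 1, so 79^35 ≡ 103·70·79 ≡ 175 (mod 561).
x_0 = 175.
x_1 = 175^2 mod 561 = 331.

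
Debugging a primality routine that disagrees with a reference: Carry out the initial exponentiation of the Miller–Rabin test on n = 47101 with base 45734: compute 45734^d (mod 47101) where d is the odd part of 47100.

n − 1 = 47100 = 2^2 · 11775, so s = 2 and d = 11775.
45734^11775 mod 47101 = 26278.

26278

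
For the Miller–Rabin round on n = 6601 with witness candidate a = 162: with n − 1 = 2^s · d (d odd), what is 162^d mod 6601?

n − 1 = 6600 = 2^3 · 825, so s = 3 and d = 825.
162^825 mod 6601 = 1772.

1772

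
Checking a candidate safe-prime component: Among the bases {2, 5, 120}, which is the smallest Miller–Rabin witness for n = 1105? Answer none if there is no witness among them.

2

n − 1 = 1104 = 2^4 · 69, so s = 4 and d = 69.
Base 2: x_0 = 2^69 mod 1105 = 967. x_0 is neither 1 nor 1104, so continue squaring. x_1 = 967^2 mod 1105 = 259. x_2 = 259^2 mod 1105 = 781. x_3 = 781^2 mod 1105 = 1. x_3 = 1 but x_2 ≠ ±1, a nontrivial square root of 1 — 2 is a witness and 1105 is composite.
Base 5: x_0 = 5^69 mod 1105 = 915. x_0 is neither 1 nor 1104, so continue squaring. x_1 = 915^2 mod 1105 = 740. x_2 = 740^2 mod 1105 = 625. x_3 = 625^2 mod 1105 = 560. Reached i = s−1 = 3 without hitting −1: 5 is a Miller–Rabin witness and 1105 is composite.
Base 120: x_0 = 120^69 mod 1105 = 885. x_0 is neither 1 nor 1104, so continue squaring. x_1 = 885^2 mod 1105 = 885. x_2 = 885^2 mod 1105 = 885. x_3 = 885^2 mod 1105 = 885. Reached i = s−1 = 3 without hitting −1: 120 is a Miller–Rabin witness and 1105 is composite.
The smallest witness among the given bases is 2.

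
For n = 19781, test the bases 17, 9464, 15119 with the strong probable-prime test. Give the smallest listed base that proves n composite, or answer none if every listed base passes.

17

n − 1 = 19780 = 2^2 · 4945, so s = 2 and d = 4945.
Base 17: x_0 = 17^4945 mod 19781 = 9249. x_0 is neither 1 nor 19780, so continue squaring. x_1 = 9249^2 mod 19781 = 10957. Reached i = s−1 = 1 without hitting −1: 17 is a Miller–Rabin witness and 19781 is composite.
Base 9464: x_0 = 9464^4945 mod 19781 = 13061. x_0 is neither 1 nor 19780, so continue squaring. x_1 = 13061^2 mod 19781 = 18158. Reached i = s−1 = 1 without hitting −1: 9464 is a Miller–Rabin witness and 19781 is composite.
Base 15119: x_0 = 15119^4945 mod 19781 = 3474. x_0 is neither 1 nor 19780, so continue squaring. x_1 = 3474^2 mod 19781 = 2266. Reached i = s−1 = 1 without hitting −1: 15119 is a Miller–Rabin witness and 19781 is composite.
The smallest witness among the given bases is 17.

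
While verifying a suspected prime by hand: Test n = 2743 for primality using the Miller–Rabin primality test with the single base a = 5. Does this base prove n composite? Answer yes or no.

n − 1 = 2742 = 2^1 · 1371, so s = 1 and d = 1371.
x_0 = 5^1371 mod 2743 = 2543.
x_0 ∉ {1, 2742} and s = 1, so 5 is a Miller–Rabin witness and 2743 is composite.

yes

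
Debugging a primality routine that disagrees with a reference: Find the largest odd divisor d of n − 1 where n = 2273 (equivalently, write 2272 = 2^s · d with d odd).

71

Halving: 2272 → 1136 → 568 → 284 → 142 → 71; 71 is odd.
So 2272 = 2^5 · 71.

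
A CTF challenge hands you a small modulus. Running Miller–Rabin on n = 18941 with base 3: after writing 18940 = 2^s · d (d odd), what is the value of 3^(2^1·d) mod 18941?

n − 1 = 18940 = 2^2 · 4735, so s = 2 and d = 4735.
Repeated squaring mod 18941: 3^1 ≡ 3, 3^2 ≡ 9, 3^4 ≡ 81, 3^8 ≡ 6561, 3^16 ≡ 12769, 3^32 ≡ 3233, 3^64 ≡ 15798, 3^128 ≡ 10188, 3^256 ≡ 17605, 3^512 ≡ 4442, 3^1024 ≡ 13783, 3^2048 ≡ 11800, 3^4096 ≡ 4709.
4735 = 4096 + 512 + 64 + 32 + 16 + 8 + 4 + 2 + 1, so 3^4735 ≡ 4709·4442·15798·3233·12769·6561·81·9·3 ≡ 17397 (mod 18941).
x_0 = 17397.
x_1 = 17397^2 mod 18941 = 16311.

16311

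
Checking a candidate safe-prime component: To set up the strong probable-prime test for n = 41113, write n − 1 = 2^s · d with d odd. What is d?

Halving: 41112 → 20556 → 10278 → 5139; 5139 is odd.
So 41112 = 2^3 · 5139.

5139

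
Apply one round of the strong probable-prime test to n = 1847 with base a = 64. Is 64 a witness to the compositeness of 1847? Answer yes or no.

no

n − 1 = 1846 = 2^1 · 923, so s = 1 and d = 923.
x_0 = 64^923 mod 1847 = 1.
x_0 = 1, so 64 is not a witness.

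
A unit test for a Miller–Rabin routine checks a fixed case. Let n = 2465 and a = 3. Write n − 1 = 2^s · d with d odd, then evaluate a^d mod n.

n − 1 = 2464 = 2^5 · 77, so s = 5 and d = 77.
3^77 mod 2465 = 2018.

2018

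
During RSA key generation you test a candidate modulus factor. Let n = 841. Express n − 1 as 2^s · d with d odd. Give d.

Halving: 840 → 420 → 210 → 105; 105 is odd.
So 840 = 2^3 · 105.

105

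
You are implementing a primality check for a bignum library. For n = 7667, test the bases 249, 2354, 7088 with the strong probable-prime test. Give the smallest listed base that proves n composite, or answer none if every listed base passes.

n − 1 = 7666 = 2^1 · 3833, so s = 1 and d = 3833.
Base 249: x_0 = 249^3833 mod 7667 = 618. x_0 ∉ {1, 7666} and s = 1, so 249 is a Miller–Rabin witness and 7667 is composite.
Base 2354: x_0 = 2354^3833 mod 7667 = 4037. x_0 ∉ {1, 7666} and s = 1, so 2354 is a Miller–Rabin witness and 7667 is composite.
Base 7088: x_0 = 7088^3833 mod 7667 = 4266. x_0 ∉ {1, 7666} and s = 1, so 7088 is a Miller–Rabin witness and 7667 is composite.
The smallest witness among the given bases is 249.

249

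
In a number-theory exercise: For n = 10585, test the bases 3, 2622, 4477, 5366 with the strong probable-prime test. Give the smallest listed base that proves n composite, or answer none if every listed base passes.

none

n − 1 = 10584 = 2^3 · 1323, so s = 3 and d = 1323.
Base 3: x_0 = 3^1323 mod 10585 = 8422. x_0 is neither 1 nor 10584, so continue squaring. x_1 = 8422^2 mod 10585 = 10584. x_1 ≡ −1, so 3 is not a witness.
Base 2622: x_0 = 2622^1323 mod 10585 = 2163. x_0 is neither 1 nor 10584, so continue squaring. x_1 = 2163^2 mod 10585 = 10584. x_1 ≡ −1, so 2622 is not a witness.
Base 4477: x_0 = 4477^1323 mod 10585 = 4188. x_0 is neither 1 nor 10584, so continue squaring. x_1 = 4188^2 mod 10585 = 10584. x_1 ≡ −1, so 4477 is not a witness.
Base 5366: x_0 = 5366^1323 mod 10585 = 1. x_0 = 1, so 5366 is not a witness.
No listed base is a witness for 10585.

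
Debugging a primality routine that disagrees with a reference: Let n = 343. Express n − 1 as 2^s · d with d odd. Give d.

Halving: 342 → 171; 171 is odd.
So 342 = 2^1 · 171.

171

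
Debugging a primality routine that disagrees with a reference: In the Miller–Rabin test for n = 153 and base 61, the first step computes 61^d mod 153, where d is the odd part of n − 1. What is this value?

133

n − 1 = 152 = 2^3 · 19, so s = 3 and d = 19.
Repeated squaring mod 153: 61^1 ≡ 61, 61^2 ≡ 49, 61^4 ≡ 106, 61^8 ≡ 67, 61^16 ≡ 52.
19 = 16 + 2 + 1, so 61^19 ≡ 52·49·61 ≡ 133 (mod 153).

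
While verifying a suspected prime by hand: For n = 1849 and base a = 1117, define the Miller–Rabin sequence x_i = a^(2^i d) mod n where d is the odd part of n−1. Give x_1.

1205

n − 1 = 1848 = 2^3 · 231, so s = 3 and d = 231.
x_0 = 1117^231 mod 1849 = 1246.
x_1 = 1246^2 mod 1849 = 1205.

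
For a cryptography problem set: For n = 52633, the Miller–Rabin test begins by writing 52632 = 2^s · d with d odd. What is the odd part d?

Halving: 52632 → 26316 → 13158 → 6579; 6579 is odd.
So 52632 = 2^3 · 6579.

6579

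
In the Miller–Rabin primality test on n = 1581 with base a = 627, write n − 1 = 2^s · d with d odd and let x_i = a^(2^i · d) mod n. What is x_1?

1203

n − 1 = 1580 = 2^2 · 395, so s = 2 and d = 395.
x_0 = 627^395 mod 1581 = 315.
x_1 = 315^2 mod 1581 = 1203.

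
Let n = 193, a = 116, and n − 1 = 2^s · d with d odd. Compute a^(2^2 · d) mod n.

n − 1 = 192 = 2^6 · 3, so s = 6 and d = 3.
x_0 = 116^3 mod 193 = 105.
x_1 = 105^2 mod 193 = 24.
x_2 = 24^2 mod 193 = 190.

190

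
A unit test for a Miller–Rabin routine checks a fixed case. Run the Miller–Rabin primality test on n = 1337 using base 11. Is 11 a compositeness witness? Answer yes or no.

yes

n − 1 = 1336 = 2^3 · 167, so s = 3 and d = 167.
x_0 = 11^167 mod 1337 = 1010.
x_0 is neither 1 nor 1336, so continue squaring.
x_1 = 1010^2 mod 1337 = 1306.
x_2 = 1306^2 mod 1337 = 961.
Reached i = s−1 = 2 without hitting −1: 11 is a Miller–Rabin witness and 1337 is composite.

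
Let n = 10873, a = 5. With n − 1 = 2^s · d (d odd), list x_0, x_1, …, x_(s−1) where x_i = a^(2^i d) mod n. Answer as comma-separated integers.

n − 1 = 10872 = 2^3 · 1359, so s = 3 and d = 1359.
x_0 = 5^1359 mod 10873 = 7034.
x_1 = 7034^2 mod 10873 = 5006.
x_2 = 5006^2 mod 10873 = 8644.

7034, 5006, 8644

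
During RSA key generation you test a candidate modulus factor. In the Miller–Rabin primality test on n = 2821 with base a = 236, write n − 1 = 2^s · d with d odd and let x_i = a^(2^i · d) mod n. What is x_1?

n − 1 = 2820 = 2^2 · 705, so s = 2 and d = 705.
x_0 = 236^705 mod 2821 = 993.
x_1 = 993^2 mod 2821 = 1520.

1520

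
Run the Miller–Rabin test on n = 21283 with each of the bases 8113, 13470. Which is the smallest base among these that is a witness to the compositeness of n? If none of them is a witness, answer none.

none

n − 1 = 21282 = 2^1 · 10641, so s = 1 and d = 10641.
Base 8113: x_0 = 8113^10641 mod 21283 = 21282. x_0 = 21282 ≡ −1, so 8113 is not a witness.
Base 13470: x_0 = 13470^10641 mod 21283 = 21282. x_0 = 21282 ≡ −1, so 13470 is not a witness.
No listed base is a witness for 21283.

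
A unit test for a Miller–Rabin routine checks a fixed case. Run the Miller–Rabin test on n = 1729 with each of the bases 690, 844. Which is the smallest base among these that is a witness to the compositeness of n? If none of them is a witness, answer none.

n − 1 = 1728 = 2^6 · 27, so s = 6 and d = 27.
Base 690: x_0 = 690^27 mod 1729 = 1. x_0 = 1, so 690 is not a witness.
Base 844: x_0 = 844^27 mod 1729 = 246. x_0 is neither 1 nor 1728, so continue squaring. x_1 = 246^2 mod 1729 = 1. x_1 = 1 but x_0 ≠ ±1, a nontrivial square root of 1 — 844 is a witness and 1729 is composite.
The smallest witness among the given bases is 844.

844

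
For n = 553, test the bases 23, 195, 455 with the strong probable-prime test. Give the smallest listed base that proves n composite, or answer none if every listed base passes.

195

n − 1 = 552 = 2^3 · 69, so s = 3 and d = 69.
Base 23: x_0 = 23^69 mod 553 = 1. x_0 = 1, so 23 is not a witness.
Base 195: x_0 = 195^69 mod 553 = 489. x_0 is neither 1 nor 552, so continue squaring. x_1 = 489^2 mod 553 = 225. x_2 = 225^2 mod 553 = 302. Reached i = s−1 = 2 without hitting −1: 195 is a Miller–Rabin witness and 553 is composite.
Base 455: x_0 = 455^69 mod 553 = 252. x_0 is neither 1 nor 552, so continue squaring. x_1 = 252^2 mod 553 = 462. x_2 = 462^2 mod 553 = 539. Reached i = s−1 = 2 without hitting −1: 455 is a Miller–Rabin witness and 553 is composite.
The smallest witness among the given bases is 195.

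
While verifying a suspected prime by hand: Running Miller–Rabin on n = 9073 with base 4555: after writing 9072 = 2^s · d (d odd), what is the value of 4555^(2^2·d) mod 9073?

n − 1 = 9072 = 2^4 · 567, so s = 4 and d = 567.
x_0 = 4555^567 mod 9073 = 6064.
x_1 = 6064^2 mod 9073 = 8300.
x_2 = 8300^2 mod 9073 = 7784.

7784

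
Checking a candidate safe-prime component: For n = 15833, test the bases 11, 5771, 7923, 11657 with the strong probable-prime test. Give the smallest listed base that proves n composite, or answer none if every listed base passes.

n − 1 = 15832 = 2^3 · 1979, so s = 3 and d = 1979.
Base 11: x_0 = 11^1979 mod 15833 = 1029. x_0 is neither 1 nor 15832, so continue squaring. x_1 = 1029^2 mod 15833 = 13863. x_2 = 13863^2 mod 15833 = 1815. Reached i = s−1 = 2 without hitting −1: 11 is a Miller–Rabin witness and 15833 is composite.
Base 5771: x_0 = 5771^1979 mod 15833 = 9828. x_0 is neither 1 nor 15832, so continue squaring. x_1 = 9828^2 mod 15833 = 8284. x_2 = 8284^2 mod 15833 = 4434. Reached i = s−1 = 2 without hitting −1: 5771 is a Miller–Rabin witness and 15833 is composite.
Base 7923: x_0 = 7923^1979 mod 15833 = 14549. x_0 is neither 1 nor 15832, so continue squaring. x_1 = 14549^2 mod 15833 = 2024. x_2 = 2024^2 mod 15833 = 11662. Reached i = s−1 = 2 without hitting −1: 7923 is a Miller–Rabin witness and 15833 is composite.
Base 11657: x_0 = 11657^1979 mod 15833 = 15689. x_0 is neither 1 nor 15832, so continue squaring. x_1 = 15689^2 mod 15833 = 4903. x_2 = 4903^2 mod 15833 = 4915. Reached i = s−1 = 2 without hitting −1: 11657 is a Miller–Rabin witness and 15833 is composite.
The smallest witness among the given bases is 11.

11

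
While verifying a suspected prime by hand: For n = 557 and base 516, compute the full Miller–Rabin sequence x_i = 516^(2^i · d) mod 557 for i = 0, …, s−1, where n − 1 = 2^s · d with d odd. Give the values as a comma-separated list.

n − 1 = 556 = 2^2 · 139, so s = 2 and d = 139.
x_0 = 516^139 mod 557 = 118.
x_1 = 118^2 mod 557 = 556.

118, 556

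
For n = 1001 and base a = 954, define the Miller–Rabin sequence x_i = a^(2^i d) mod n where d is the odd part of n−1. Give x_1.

n − 1 = 1000 = 2^3 · 125, so s = 3 and d = 125.
x_0 = 954^125 mod 1001 = 109.
x_1 = 109^2 mod 1001 = 870.

870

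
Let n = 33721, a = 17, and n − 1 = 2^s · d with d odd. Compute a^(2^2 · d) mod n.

n − 1 = 33720 = 2^3 · 4215, so s = 3 and d = 4215.
x_0 = 17^4215 mod 33721 = 11418.
x_1 = 11418^2 mod 33721 = 5338.
x_2 = 5338^2 mod 33721 = 33720.

33720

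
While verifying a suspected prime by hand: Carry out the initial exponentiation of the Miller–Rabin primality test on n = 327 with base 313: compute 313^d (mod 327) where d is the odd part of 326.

n − 1 = 326 = 2^1 · 163, so s = 1 and d = 163.
Repeated squaring mod 327: 313^1 ≡ 313, 313^2 ≡ 196, 313^4 ≡ 157, 313^8 ≡ 124, 313^16 ≡ 7, 313^32 ≡ 49, 313^64 ≡ 112, 313^128 ≡ 118.
163 = 128 + 32 + 2 + 1, so 313^163 ≡ 118·49·196·313 ≡ 232 (mod 327).

232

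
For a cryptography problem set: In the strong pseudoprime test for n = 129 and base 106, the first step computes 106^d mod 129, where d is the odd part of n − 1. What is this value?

106

n − 1 = 128 = 2^7 · 1, so s = 7 and d = 1.
106^1 mod 129 = 106.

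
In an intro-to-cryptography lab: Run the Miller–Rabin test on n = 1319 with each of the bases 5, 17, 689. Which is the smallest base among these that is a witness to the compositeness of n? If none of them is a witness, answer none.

n − 1 = 1318 = 2^1 · 659, so s = 1 and d = 659.
Base 5: x_0 = 5^659 mod 1319 = 1. x_0 = 1, so 5 is not a witness.
Base 17: x_0 = 17^659 mod 1319 = 1318. x_0 = 1318 ≡ −1, so 17 is not a witness.
Base 689: x_0 = 689^659 mod 1319 = 1318. x_0 = 1318 ≡ −1, so 689 is not a witness.
No listed base is a witness for 1319.

none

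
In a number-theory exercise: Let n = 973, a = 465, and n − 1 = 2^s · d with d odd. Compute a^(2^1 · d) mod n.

n − 1 = 972 = 2^2 · 243, so s = 2 and d = 243.
Repeated squaring mod 973: 465^1 ≡ 465, 465^2 ≡ 219, 465^4 ≡ 284, 465^8 ≡ 870, 465^16 ≡ 879, 465^32 ≡ 79, 465^64 ≡ 403, 465^128 ≡ 891.
243 = 128 + 64 + 32 + 16 + 2 + 1, so 465^243 ≡ 891·403·79·879·219·465 ≡ 916 (mod 973).
x_0 = 916.
x_1 = 916^2 mod 973 = 330.

330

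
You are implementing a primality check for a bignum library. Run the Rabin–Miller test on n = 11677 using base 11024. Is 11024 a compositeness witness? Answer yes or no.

n − 1 = 11676 = 2^2 · 2919, so s = 2 and d = 2919.
x_0 = 11024^2919 mod 11677 = 11676.
x_0 = 11676 ≡ −1, so 11024 is not a witness.

no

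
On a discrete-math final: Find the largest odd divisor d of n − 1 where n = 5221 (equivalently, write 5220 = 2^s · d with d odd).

1305

Halving: 5220 → 2610 → 1305; 1305 is odd.
So 5220 = 2^2 · 1305.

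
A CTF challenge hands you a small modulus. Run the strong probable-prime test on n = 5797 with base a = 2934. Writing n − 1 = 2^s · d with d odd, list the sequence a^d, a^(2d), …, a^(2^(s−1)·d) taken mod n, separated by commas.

n − 1 = 5796 = 2^2 · 1449, so s = 2 and d = 1449.
x_0 = 2934^1449 mod 5797 = 194.
x_1 = 194^2 mod 5797 = 2854.

194, 2854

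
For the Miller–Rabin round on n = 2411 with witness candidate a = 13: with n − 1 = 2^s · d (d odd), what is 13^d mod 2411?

n − 1 = 2410 = 2^1 · 1205, so s = 1 and d = 1205.
13^1205 mod 2411 = 2410.

2410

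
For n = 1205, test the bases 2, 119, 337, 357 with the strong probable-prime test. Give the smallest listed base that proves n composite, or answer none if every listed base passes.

n − 1 = 1204 = 2^2 · 301, so s = 2 and d = 301.
Base 2: x_0 = 2^301 mod 1205 = 962. x_0 is neither 1 nor 1204, so continue squaring. x_1 = 962^2 mod 1205 = 4. Reached i = s−1 = 1 without hitting −1: 2 is a Miller–Rabin witness and 1205 is composite.
Base 119: x_0 = 119^301 mod 1205 = 119. x_0 is neither 1 nor 1204, so continue squaring. x_1 = 119^2 mod 1205 = 906. Reached i = s−1 = 1 without hitting −1: 119 is a Miller–Rabin witness and 1205 is composite.
Base 337: x_0 = 337^301 mod 1205 = 337. x_0 is neither 1 nor 1204, so continue squaring. x_1 = 337^2 mod 1205 = 299. Reached i = s−1 = 1 without hitting −1: 337 is a Miller–Rabin witness and 1205 is composite.
Base 357: x_0 = 357^301 mod 1205 = 607. x_0 is neither 1 nor 1204, so continue squaring. x_1 = 607^2 mod 1205 = 924. Reached i = s−1 = 1 without hitting −1: 357 is a Miller–Rabin witness and 1205 is composite.
The smallest witness among the given bases is 2.

2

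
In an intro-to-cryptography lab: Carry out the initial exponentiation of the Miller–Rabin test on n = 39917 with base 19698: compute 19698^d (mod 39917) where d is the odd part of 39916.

n − 1 = 39916 = 2^2 · 9979, so s = 2 and d = 9979.
Repeated squaring mod 39917: 19698^1 ≡ 19698, 19698^2 ≡ 17964, 19698^4 ≡ 16268, 19698^8 ≡ 38031, 19698^16 ≡ 4383, 19698^32 ≡ 10612, 19698^64 ≡ 8687, 19698^128 ≡ 20839, 19698^256 ≡ 6878, 19698^512 ≡ 5239, 19698^1024 ≡ 24142, 19698^2048 ≡ 8047, 19698^4096 ≡ 8835, 19698^8192 ≡ 19490.
9979 = 8192 + 1024 + 512 + 128 + 64 + 32 + 16 + 8 + 2 + 1, so 19698^9979 ≡ 19490·24142·5239·20839·8687·10612·4383·38031·17964·19698 ≡ 6159 (mod 39917).

6159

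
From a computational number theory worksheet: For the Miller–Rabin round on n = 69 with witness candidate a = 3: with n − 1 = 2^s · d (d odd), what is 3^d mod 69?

n − 1 = 68 = 2^2 · 17, so s = 2 and d = 17.
3^17 mod 69 = 39.

39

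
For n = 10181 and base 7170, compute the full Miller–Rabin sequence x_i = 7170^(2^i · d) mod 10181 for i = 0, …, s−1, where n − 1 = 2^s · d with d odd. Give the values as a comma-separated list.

8681, 10180

n − 1 = 10180 = 2^2 · 2545, so s = 2 and d = 2545.
x_0 = 7170^2545 mod 10181 = 8681.
x_1 = 8681^2 mod 10181 = 10180.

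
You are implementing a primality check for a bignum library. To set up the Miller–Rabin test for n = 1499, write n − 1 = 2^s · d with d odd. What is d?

Halving: 1498 → 749; 749 is odd.
So 1498 = 2^1 · 749.

749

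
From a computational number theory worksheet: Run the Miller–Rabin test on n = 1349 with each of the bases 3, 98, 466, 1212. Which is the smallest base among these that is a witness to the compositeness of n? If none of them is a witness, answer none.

3

n − 1 = 1348 = 2^2 · 337, so s = 2 and d = 337.
Base 3: x_0 = 3^337 mod 1349 = 1211. x_0 is neither 1 nor 1348, so continue squaring. x_1 = 1211^2 mod 1349 = 158. Reached i = s−1 = 1 without hitting −1: 3 is a Miller–Rabin witness and 1349 is composite.
Base 98: x_0 = 98^337 mod 1349 = 774. x_0 is neither 1 nor 1348, so continue squaring. x_1 = 774^2 mod 1349 = 120. Reached i = s−1 = 1 without hitting −1: 98 is a Miller–Rabin witness and 1349 is composite.
Base 466: x_0 = 466^337 mod 1349 = 716. x_0 is neither 1 nor 1348, so continue squaring. x_1 = 716^2 mod 1349 = 36. Reached i = s−1 = 1 without hitting −1: 466 is a Miller–Rabin witness and 1349 is composite.
Base 1212: x_0 = 1212^337 mod 1349 = 238. x_0 is neither 1 nor 1348, so continue squaring. x_1 = 238^2 mod 1349 = 1335. Reached i = s−1 = 1 without hitting −1: 1212 is a Miller–Rabin witness and 1349 is composite.
The smallest witness among the given bases is 3.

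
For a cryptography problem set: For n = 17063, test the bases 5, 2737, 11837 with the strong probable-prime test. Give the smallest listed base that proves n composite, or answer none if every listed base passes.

n − 1 = 17062 = 2^1 · 8531, so s = 1 and d = 8531.
Base 5: x_0 = 5^8531 mod 17063 = 8948. x_0 ∉ {1, 17062} and s = 1, so 5 is a Miller–Rabin witness and 17063 is composite.
Base 2737: x_0 = 2737^8531 mod 17063 = 3492. x_0 ∉ {1, 17062} and s = 1, so 2737 is a Miller–Rabin witness and 17063 is composite.
Base 11837: x_0 = 11837^8531 mod 17063 = 210. x_0 ∉ {1, 17062} and s = 1, so 11837 is a Miller–Rabin witness and 17063 is composite.
The smallest witness among the given bases is 5.

5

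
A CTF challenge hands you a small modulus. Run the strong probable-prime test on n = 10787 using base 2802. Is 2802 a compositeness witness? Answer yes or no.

n − 1 = 10786 = 2^1 · 5393, so s = 1 and d = 5393.
x_0 = 2802^5393 mod 10787 = 1523.
x_0 ∉ {1, 10786} and s = 1, so 2802 is a Miller–Rabin witness and 10787 is composite.

yes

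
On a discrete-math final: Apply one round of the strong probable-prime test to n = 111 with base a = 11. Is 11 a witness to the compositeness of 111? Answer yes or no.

yes

n − 1 = 110 = 2^1 · 55, so s = 1 and d = 55.
x_0 = 11^55 mod 111 = 11.
x_0 ∉ {1, 110} and s = 1, so 11 is a Miller–Rabin witness and 111 is composite.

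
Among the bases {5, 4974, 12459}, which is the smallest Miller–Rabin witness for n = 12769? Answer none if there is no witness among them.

n − 1 = 12768 = 2^5 · 399, so s = 5 and d = 399.
Base 5: x_0 = 5^399 mod 12769 = 10015. x_0 is neither 1 nor 12768, so continue squaring. x_1 = 10015^2 mod 12769 = 12499. x_2 = 12499^2 mod 12769 = 9055. x_3 = 9055^2 mod 12769 = 3276. x_4 = 3276^2 mod 12769 = 6216. Reached i = s−1 = 4 without hitting −1: 5 is a Miller–Rabin witness and 12769 is composite.
Base 4974: x_0 = 4974^399 mod 12769 = 3744. x_0 is neither 1 nor 12768, so continue squaring. x_1 = 3744^2 mod 12769 = 9943. x_2 = 9943^2 mod 12769 = 5651. x_3 = 5651^2 mod 12769 = 11301. x_4 = 11301^2 mod 12769 = 9832. Reached i = s−1 = 4 without hitting −1: 4974 is a Miller–Rabin witness and 12769 is composite.
Base 12459: x_0 = 12459^399 mod 12769 = 11679. x_0 is neither 1 nor 12768, so continue squaring. x_1 = 11679^2 mod 12769 = 583. x_2 = 583^2 mod 12769 = 7895. x_3 = 7895^2 mod 12769 = 5536. x_4 = 5536^2 mod 12769 = 1696. Reached i = s−1 = 4 without hitting −1: 12459 is a Miller–Rabin witness and 12769 is composite.
The smallest witness among the given bases is 5.

5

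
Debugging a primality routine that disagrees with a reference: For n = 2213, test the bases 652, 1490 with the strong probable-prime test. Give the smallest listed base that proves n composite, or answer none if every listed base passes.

n − 1 = 2212 = 2^2 · 553, so s = 2 and d = 553.
Base 652: x_0 = 652^553 mod 2213 = 1130. x_0 is neither 1 nor 2212, so continue squaring. x_1 = 1130^2 mod 2213 = 2212. x_1 ≡ −1, so 652 is not a witness.
Base 1490: x_0 = 1490^553 mod 2213 = 2212. x_0 = 2212 ≡ −1, so 1490 is not a witness.
No listed base is a witness for 2213.

none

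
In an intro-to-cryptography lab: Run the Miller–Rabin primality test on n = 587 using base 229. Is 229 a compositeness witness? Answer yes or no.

no

n − 1 = 586 = 2^1 · 293, so s = 1 and d = 293.
x_0 = 229^293 mod 587 = 1.
x_0 = 1, so 229 is not a witness.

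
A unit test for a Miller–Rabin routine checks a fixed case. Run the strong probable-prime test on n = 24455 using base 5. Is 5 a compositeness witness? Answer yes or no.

n − 1 = 24454 = 2^1 · 12227, so s = 1 and d = 12227.
By repeated squaring, 5^12227 ≡ 2130 (mod 24455).
x_0 = 5^12227 mod 24455 = 2130.
x_0 ∉ {1, 24454} and s = 1, so 5 is a Miller–Rabin witness and 24455 is composite.

yes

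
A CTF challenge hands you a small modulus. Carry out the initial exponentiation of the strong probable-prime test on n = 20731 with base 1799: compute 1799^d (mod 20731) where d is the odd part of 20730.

1

n − 1 = 20730 = 2^1 · 10365, so s = 1 and d = 10365.
1799^10365 mod 20731 = 1.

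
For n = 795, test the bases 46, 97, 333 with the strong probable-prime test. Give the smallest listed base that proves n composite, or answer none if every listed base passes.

46

n − 1 = 794 = 2^1 · 397, so s = 1 and d = 397.
Base 46: x_0 = 46^397 mod 795 = 766. x_0 ∉ {1, 794} and s = 1, so 46 is a Miller–Rabin witness and 795 is composite.
Base 97: x_0 = 97^397 mod 795 = 652. x_0 ∉ {1, 794} and s = 1, so 97 is a Miller–Rabin witness and 795 is composite.
Base 333: x_0 = 333^397 mod 795 = 678. x_0 ∉ {1, 794} and s = 1, so 333 is a Miller–Rabin witness and 795 is composite.
The smallest witness among the given bases is 46.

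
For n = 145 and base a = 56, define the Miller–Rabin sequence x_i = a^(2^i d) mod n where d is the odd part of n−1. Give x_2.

n − 1 = 144 = 2^4 · 9, so s = 4 and d = 9.
x_0 = 56^9 mod 145 = 126.
x_1 = 126^2 mod 145 = 71.
x_2 = 71^2 mod 145 = 111.

111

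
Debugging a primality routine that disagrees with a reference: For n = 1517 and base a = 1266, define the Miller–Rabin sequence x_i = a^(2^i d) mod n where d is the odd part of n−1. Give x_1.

64

n − 1 = 1516 = 2^2 · 379, so s = 2 and d = 379.
By repeated squaring, 1266^379 ≡ 1361 (mod 1517).
x_0 = 1361.
x_1 = 1361^2 mod 1517 = 64.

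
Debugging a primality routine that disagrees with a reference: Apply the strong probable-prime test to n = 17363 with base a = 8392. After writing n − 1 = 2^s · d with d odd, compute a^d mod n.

10526

n − 1 = 17362 = 2^1 · 8681, so s = 1 and d = 8681.
8392^8681 mod 17363 = 10526.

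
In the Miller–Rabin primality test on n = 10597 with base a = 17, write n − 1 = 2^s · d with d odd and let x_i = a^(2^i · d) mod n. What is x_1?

n − 1 = 10596 = 2^2 · 2649, so s = 2 and d = 2649.
x_0 = 17^2649 mod 10597 = 9793.
x_1 = 9793^2 mod 10597 = 10596.

10596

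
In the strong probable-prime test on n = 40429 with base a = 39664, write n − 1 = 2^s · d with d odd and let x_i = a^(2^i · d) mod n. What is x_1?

n − 1 = 40428 = 2^2 · 10107, so s = 2 and d = 10107.
Repeated squaring mod 40429: 39664^1 ≡ 39664, 39664^2 ≡ 19219, 39664^4 ≡ 10617, 39664^8 ≡ 4637, 39664^16 ≡ 33970, 39664^32 ≡ 36382, 39664^64 ≡ 4464, 39664^128 ≡ 36228, 39664^256 ≡ 21357, 39664^512 ≡ 1471, 39664^1024 ≡ 21104, 39664^2048 ≡ 12952, 39664^4096 ≡ 14383, 39664^8192 ≡ 35925.
10107 = 8192 + 1024 + 512 + 256 + 64 + 32 + 16 + 8 + 2 + 1, so 39664^10107 ≡ 35925·21104·1471·21357·4464·36382·33970·4637·19219·39664 ≡ 36958 (mod 40429).
x_0 = 36958.
x_1 = 36958^2 mod 40429 = 40428.

40428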